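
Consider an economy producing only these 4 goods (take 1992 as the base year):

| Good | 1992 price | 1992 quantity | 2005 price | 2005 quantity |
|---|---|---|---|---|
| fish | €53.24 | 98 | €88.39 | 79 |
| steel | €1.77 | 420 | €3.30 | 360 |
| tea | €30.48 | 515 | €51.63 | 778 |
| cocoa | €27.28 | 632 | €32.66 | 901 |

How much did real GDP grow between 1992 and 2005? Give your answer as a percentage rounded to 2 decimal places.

36.60%

Real GDP 1992 = Nominal GDP 1992 = 53.24·98 + 1.77·420 + 30.48·515 + 27.28·632 = 38899.08.
Real GDP 2005 (at 1992 prices) = 53.24·79 + 1.77·360 + 30.48·778 + 27.28·901 = 53135.88.
Real growth = 53135.88/38899.08 − 1 = 0.3660.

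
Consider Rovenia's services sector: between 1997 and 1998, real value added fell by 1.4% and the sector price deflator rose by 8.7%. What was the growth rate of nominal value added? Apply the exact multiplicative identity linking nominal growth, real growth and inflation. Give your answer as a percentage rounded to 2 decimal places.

(1 + g_nom) = (1 + g_real)(1 + π) = 0.9860 × 1.0870 = 1.07178.

7.18%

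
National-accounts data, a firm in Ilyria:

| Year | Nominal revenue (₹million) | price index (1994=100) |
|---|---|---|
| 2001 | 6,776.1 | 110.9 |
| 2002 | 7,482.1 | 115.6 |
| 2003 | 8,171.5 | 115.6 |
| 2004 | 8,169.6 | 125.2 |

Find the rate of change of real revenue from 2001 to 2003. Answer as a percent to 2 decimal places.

Real revenue 2001 = 6776.1/1.109 = 6110.10.
Real revenue 2003 = 8171.5/1.156 = 7068.77.
Change = 7068.77/6110.10 − 1 = 0.1569.

15.69%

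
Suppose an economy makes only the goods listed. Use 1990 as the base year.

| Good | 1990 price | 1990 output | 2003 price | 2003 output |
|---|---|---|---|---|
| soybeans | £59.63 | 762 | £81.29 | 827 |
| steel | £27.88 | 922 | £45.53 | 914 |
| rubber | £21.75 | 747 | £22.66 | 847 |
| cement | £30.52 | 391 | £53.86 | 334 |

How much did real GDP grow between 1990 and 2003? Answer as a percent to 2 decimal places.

4.12%

Real GDP 1990 = Nominal GDP 1990 = 59.63·762 + 27.88·922 + 21.75·747 + 30.52·391 = 99323.99.
Real GDP 2003 (at 1990 prices) = 59.63·827 + 27.88·914 + 21.75·847 + 30.52·334 = 103412.26.
Real growth = 103412.26/99323.99 − 1 = 0.0412.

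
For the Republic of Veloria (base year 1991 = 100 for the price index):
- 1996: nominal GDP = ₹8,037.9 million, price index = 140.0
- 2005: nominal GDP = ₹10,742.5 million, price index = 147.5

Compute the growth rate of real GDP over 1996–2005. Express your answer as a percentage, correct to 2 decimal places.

26.85%

Deflate each year: 1996 → 8037.9/1.400 = 5741.36; 2005 → 10742.5/1.475 = 7283.05.
So real GDP changed by 7283.05/5741.36 − 1 = 0.2685, i.e. 26.85%.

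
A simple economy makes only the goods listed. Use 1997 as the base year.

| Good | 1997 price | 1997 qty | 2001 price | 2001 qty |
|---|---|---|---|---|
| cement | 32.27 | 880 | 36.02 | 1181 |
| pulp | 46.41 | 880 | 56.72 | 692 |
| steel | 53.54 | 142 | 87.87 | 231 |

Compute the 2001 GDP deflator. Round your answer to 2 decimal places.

Nominal GDP 2001 = 36.02·1181 + 56.72·692 + 87.87·231 = 102087.83.
Real GDP 2001 (at 1997 prices) = 32.27·1181 + 46.41·692 + 53.54·231 = 82594.33.
Deflator = Nominal/Real × 100 = 102087.83/82594.33 × 100 = 123.601.

123.60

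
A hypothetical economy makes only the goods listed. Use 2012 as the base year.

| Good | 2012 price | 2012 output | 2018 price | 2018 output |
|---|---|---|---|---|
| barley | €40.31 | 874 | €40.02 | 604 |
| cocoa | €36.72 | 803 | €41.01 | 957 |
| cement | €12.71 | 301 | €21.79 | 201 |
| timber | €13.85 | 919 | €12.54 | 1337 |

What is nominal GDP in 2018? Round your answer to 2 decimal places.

Nominal GDP 2018 = Σ (p_2018 × q_2018) = 40.02·604 + 41.01·957 + 21.79·201 + 12.54·1337 = 84564.42.

€84564.42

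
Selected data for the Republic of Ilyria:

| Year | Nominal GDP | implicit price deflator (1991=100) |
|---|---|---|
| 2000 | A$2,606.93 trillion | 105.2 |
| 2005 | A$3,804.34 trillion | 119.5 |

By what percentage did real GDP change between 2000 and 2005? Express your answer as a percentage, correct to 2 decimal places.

Deflate each year: 2000 → 2606.93/1.052 = 2478.07; 2005 → 3804.34/1.195 = 3183.55.
So real GDP changed by 3183.55/2478.07 − 1 = 0.2847, i.e. 28.47%.

28.47%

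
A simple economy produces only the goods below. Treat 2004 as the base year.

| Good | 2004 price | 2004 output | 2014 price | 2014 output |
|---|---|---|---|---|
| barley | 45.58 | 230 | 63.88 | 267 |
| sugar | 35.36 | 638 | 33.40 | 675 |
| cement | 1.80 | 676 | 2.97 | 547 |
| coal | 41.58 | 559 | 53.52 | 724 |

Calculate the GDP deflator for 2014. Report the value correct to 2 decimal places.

Nominal GDP 2014 = 63.88·267 + 33.40·675 + 2.97·547 + 53.52·724 = 79974.03.
Real GDP 2014 (at 2004 prices) = 45.58·267 + 35.36·675 + 1.80·547 + 41.58·724 = 67126.38.
Deflator = Nominal/Real × 100 = 79974.03/67126.38 × 100 = 119.139.

119.14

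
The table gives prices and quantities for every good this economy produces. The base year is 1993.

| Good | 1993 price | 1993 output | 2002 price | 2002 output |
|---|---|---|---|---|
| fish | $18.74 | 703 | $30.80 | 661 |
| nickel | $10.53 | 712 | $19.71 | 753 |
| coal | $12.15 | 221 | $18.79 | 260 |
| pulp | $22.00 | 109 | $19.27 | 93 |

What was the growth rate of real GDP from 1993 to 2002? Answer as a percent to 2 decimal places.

-0.91%

Real GDP 1993 = Nominal GDP 1993 = 18.74·703 + 10.53·712 + 12.15·221 + 22.00·109 = 25754.73.
Real GDP 2002 (at 1993 prices) = 18.74·661 + 10.53·753 + 12.15·260 + 22.00·93 = 25521.23.
Real growth = 25521.23/25754.73 − 1 = -0.0091.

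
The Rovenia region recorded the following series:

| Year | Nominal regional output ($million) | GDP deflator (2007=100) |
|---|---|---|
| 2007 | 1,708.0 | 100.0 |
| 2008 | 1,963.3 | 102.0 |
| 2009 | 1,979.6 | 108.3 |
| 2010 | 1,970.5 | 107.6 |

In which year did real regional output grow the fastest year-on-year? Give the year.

2008

2008: real = 1963.3/1.020 = 1924.80; growth vs 2007 (1708.00) = 12.69%.
2009: real = 1979.6/1.083 = 1827.89; growth vs 2008 (1924.80) = -5.03%.
2010: real = 1970.5/1.076 = 1831.32; growth vs 2009 (1827.89) = 0.19%.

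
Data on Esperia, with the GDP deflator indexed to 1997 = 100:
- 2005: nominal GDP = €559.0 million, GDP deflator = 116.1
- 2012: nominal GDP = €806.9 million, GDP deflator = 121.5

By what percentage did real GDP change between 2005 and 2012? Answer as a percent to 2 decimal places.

37.93%

Deflate each year: 2005 → 559.0/1.161 = 481.48; 2012 → 806.9/1.215 = 664.12.
So real GDP changed by 664.12/481.48 − 1 = 0.3793, i.e. 37.93%.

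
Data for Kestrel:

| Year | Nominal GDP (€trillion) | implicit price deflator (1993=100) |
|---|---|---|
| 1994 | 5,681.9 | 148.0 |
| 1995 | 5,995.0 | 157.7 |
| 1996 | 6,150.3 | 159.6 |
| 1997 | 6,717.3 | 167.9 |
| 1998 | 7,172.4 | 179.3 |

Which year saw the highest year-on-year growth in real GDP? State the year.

1997

1995: real = 5995.0/1.577 = 3801.52; growth vs 1994 (3839.12) = -0.98%.
1996: real = 6150.3/1.596 = 3853.57; growth vs 1995 (3801.52) = 1.37%.
1997: real = 6717.3/1.679 = 4000.77; growth vs 1996 (3853.57) = 3.82%.
1998: real = 7172.4/1.793 = 4000.22; growth vs 1997 (4000.77) = -0.01%.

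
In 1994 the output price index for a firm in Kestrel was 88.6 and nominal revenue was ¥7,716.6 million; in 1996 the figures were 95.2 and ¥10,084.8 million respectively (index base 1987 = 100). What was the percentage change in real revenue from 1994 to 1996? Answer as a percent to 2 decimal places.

21.63%

Deflate each year: 1994 → 7716.6/0.886 = 8709.48; 1996 → 10084.8/0.952 = 10593.28.
So real revenue changed by 10593.28/8709.48 − 1 = 0.2163, i.e. 21.63%.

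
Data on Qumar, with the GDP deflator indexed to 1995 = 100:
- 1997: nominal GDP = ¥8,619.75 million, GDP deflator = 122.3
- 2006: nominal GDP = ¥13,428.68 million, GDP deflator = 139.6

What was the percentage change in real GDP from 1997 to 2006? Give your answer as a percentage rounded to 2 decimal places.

36.48%

Deflate each year: 1997 → 8619.75/1.223 = 7048.04; 2006 → 13428.68/1.396 = 9619.40.
So real GDP changed by 9619.40/7048.04 − 1 = 0.3648, i.e. 36.48%.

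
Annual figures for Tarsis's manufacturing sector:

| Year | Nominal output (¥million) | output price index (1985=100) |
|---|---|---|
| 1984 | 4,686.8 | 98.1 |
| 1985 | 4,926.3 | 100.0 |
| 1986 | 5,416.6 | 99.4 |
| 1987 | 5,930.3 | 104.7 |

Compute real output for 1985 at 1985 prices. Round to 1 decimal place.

¥4,926.3 million

Real output 1985 = 4926.3 / 1.000 = 4926.30.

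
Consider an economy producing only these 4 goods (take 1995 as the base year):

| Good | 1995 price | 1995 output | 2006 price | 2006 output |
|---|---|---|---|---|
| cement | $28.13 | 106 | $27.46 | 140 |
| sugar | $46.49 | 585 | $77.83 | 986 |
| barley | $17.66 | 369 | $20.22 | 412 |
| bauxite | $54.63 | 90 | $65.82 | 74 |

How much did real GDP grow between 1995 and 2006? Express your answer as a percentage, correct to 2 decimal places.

46.82%

Real GDP 1995 = Nominal GDP 1995 = 28.13·106 + 46.49·585 + 17.66·369 + 54.63·90 = 41611.67.
Real GDP 2006 (at 1995 prices) = 28.13·140 + 46.49·986 + 17.66·412 + 54.63·74 = 61095.88.
Real growth = 61095.88/41611.67 − 1 = 0.4682.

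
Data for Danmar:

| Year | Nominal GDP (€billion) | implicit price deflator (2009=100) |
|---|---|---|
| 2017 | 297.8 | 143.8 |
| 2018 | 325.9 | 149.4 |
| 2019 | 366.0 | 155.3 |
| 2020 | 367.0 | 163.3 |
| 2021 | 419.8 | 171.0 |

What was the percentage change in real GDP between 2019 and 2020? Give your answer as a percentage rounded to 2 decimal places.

-4.64%

Real GDP 2019 = 366.0/1.553 = 235.67.
Real GDP 2020 = 367.0/1.633 = 224.74.
Change = 224.74/235.67 − 1 = -0.0464.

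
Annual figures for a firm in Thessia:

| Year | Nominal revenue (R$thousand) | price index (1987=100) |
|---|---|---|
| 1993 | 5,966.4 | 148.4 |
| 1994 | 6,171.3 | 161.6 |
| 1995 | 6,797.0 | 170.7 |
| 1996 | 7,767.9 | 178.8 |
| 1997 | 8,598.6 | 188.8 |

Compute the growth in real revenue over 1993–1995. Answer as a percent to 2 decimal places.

Real revenue 1993 = 5966.4/1.484 = 4020.49.
Real revenue 1995 = 6797.0/1.707 = 3981.84.
Change = 3981.84/4020.49 − 1 = -0.0096.

-0.96%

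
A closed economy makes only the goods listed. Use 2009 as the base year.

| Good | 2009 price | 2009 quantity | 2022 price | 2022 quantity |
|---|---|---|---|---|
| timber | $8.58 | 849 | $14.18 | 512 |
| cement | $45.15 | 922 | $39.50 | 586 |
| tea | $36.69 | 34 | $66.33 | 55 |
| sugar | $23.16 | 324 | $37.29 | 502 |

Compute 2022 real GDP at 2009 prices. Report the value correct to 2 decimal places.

$44495.13

Real GDP 2022 = Σ (p_2009 × q_2022) = 8.58·512 + 45.15·586 + 36.69·55 + 23.16·502 = 44495.13.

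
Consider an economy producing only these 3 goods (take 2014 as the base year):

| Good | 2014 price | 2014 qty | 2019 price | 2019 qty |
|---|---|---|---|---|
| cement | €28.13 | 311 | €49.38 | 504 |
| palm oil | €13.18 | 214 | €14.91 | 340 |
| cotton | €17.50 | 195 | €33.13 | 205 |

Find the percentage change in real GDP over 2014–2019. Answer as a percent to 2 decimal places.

48.49%

Real GDP 2014 = Nominal GDP 2014 = 28.13·311 + 13.18·214 + 17.50·195 = 14981.45.
Real GDP 2019 (at 2014 prices) = 28.13·504 + 13.18·340 + 17.50·205 = 22246.22.
Real growth = 22246.22/14981.45 − 1 = 0.4849.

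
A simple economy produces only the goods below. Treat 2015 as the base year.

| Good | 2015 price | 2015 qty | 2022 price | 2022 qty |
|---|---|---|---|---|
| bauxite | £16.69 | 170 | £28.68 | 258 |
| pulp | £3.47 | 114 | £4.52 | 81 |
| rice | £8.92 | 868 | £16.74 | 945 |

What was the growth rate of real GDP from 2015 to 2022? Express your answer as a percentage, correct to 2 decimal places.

18.60%

Real GDP 2015 = Nominal GDP 2015 = 16.69·170 + 3.47·114 + 8.92·868 = 10975.44.
Real GDP 2022 (at 2015 prices) = 16.69·258 + 3.47·81 + 8.92·945 = 13016.49.
Real growth = 13016.49/10975.44 − 1 = 0.1860.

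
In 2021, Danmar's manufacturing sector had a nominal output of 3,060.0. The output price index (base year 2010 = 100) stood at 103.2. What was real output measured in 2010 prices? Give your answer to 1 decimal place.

2,965.1

Real output = Nominal / (output price index/100) = 3060.0 / 1.032 = 2965.12.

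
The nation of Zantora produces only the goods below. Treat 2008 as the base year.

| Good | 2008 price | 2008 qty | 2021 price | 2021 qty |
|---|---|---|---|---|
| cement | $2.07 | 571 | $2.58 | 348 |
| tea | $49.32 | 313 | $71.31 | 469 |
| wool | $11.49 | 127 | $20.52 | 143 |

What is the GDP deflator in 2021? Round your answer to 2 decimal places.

Nominal GDP 2021 = 2.58·348 + 71.31·469 + 20.52·143 = 37276.59.
Real GDP 2021 (at 2008 prices) = 2.07·348 + 49.32·469 + 11.49·143 = 25494.51.
Deflator = Nominal/Real × 100 = 37276.59/25494.51 × 100 = 146.214.

146.21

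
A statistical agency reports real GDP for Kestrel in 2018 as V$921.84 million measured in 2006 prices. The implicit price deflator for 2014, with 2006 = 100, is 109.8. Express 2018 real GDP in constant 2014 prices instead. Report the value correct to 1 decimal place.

Real GDP in 2014 prices = Real GDP in 2006 prices × (P_2014/P_2006) = 921.84 × 1.098 = 1012.18.

V$1,012.2 million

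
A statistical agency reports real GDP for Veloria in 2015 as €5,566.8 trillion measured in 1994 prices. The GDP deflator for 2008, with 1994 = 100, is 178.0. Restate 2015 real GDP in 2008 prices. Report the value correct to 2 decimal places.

€9,908.90 trillion

Real GDP in 2008 prices = Real GDP in 1994 prices × (P_2008/P_1994) = 5566.8 × 1.780 = 9908.90.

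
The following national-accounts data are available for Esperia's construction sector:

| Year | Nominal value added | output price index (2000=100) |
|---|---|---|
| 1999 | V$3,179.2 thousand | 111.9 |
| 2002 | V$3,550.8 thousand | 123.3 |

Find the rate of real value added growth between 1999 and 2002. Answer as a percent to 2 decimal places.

1.36%

Real value added 1999 = 3179.2 / 1.119 = 2841.11.
Real value added 2002 = 3550.8 / 1.233 = 2879.81.
Real growth = 2879.81 / 2841.11 − 1 = 0.0136.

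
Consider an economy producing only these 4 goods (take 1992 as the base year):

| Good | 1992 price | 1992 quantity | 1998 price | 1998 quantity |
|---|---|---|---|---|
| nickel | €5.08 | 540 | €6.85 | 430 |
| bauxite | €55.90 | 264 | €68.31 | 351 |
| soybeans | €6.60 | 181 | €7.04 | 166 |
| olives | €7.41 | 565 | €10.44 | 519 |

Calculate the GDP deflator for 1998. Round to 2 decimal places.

125.28

Nominal GDP 1998 = 6.85·430 + 68.31·351 + 7.04·166 + 10.44·519 = 33509.31.
Real GDP 1998 (at 1992 prices) = 5.08·430 + 55.90·351 + 6.60·166 + 7.41·519 = 26746.69.
Deflator = Nominal/Real × 100 = 33509.31/26746.69 × 100 = 125.284.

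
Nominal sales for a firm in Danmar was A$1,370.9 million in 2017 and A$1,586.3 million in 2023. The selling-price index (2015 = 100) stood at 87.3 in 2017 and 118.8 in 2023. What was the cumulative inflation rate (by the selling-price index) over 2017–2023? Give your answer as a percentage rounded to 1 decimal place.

36.1%

Price-level change = 118.8 / 87.3 − 1 = 0.3608.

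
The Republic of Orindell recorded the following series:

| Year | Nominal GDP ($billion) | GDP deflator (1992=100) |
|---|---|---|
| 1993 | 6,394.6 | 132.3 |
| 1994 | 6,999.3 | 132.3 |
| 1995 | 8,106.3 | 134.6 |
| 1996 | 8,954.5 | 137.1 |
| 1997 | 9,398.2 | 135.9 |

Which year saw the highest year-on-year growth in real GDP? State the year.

1995

1994: real = 6999.3/1.323 = 5290.48; growth vs 1993 (4833.41) = 9.46%.
1995: real = 8106.3/1.346 = 6022.51; growth vs 1994 (5290.48) = 13.84%.
1996: real = 8954.5/1.371 = 6531.36; growth vs 1995 (6022.51) = 8.45%.
1997: real = 9398.2/1.359 = 6915.53; growth vs 1996 (6531.36) = 5.88%.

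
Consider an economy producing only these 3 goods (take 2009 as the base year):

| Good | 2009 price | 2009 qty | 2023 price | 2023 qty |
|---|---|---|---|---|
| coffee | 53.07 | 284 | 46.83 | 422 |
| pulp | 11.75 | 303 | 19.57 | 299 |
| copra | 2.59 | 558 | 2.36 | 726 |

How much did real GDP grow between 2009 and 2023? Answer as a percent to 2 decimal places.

Real GDP 2009 = Nominal GDP 2009 = 53.07·284 + 11.75·303 + 2.59·558 = 20077.35.
Real GDP 2023 (at 2009 prices) = 53.07·422 + 11.75·299 + 2.59·726 = 27789.13.
Real growth = 27789.13/20077.35 − 1 = 0.3841.

38.41%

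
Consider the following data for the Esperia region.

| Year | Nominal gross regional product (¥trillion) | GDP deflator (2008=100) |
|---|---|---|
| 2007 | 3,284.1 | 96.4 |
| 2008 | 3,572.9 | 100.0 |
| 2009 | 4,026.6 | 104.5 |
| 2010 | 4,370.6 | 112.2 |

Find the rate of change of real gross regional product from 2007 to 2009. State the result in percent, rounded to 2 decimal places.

Real gross regional product 2007 = 3284.1/0.964 = 3406.74.
Real gross regional product 2009 = 4026.6/1.045 = 3853.21.
Change = 3853.21/3406.74 − 1 = 0.1311.

13.11%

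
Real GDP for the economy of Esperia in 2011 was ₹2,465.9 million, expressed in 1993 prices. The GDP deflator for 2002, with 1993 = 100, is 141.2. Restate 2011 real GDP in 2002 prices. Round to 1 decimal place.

Real GDP in 2002 prices = Real GDP in 1993 prices × (P_2002/P_1993) = 2465.9 × 1.412 = 3481.85.

₹3,481.9 million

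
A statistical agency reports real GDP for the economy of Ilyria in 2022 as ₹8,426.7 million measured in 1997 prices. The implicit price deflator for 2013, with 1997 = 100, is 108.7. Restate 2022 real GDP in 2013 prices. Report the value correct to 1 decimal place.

Real GDP in 2013 prices = Real GDP in 1997 prices × (P_2013/P_1997) = 8426.7 × 1.087 = 9159.82.

₹9,159.8 million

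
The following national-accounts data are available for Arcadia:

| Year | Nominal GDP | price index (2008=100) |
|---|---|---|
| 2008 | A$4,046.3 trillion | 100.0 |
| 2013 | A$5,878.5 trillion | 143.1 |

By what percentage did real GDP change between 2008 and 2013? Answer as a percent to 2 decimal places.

1.52%

Real GDP 2008 = 4046.3 / 1.000 = 4046.30.
Real GDP 2013 = 5878.5 / 1.431 = 4107.97.
Real growth = 4107.97 / 4046.30 − 1 = 0.0152.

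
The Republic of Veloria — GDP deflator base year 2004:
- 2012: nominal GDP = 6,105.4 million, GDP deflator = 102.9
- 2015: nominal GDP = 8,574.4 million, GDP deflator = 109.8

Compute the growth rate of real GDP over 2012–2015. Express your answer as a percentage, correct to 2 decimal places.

Real GDP 2012 = 6105.4 / 1.029 = 5933.33.
Real GDP 2015 = 8574.4 / 1.098 = 7809.11.
Real growth = 7809.11 / 5933.33 − 1 = 0.3161.

31.61%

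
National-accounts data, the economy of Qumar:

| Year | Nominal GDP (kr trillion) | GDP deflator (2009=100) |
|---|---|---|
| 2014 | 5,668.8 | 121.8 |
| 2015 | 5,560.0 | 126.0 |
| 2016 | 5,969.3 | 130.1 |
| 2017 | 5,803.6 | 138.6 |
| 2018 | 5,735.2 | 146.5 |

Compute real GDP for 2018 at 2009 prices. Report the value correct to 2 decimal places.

kr 3,914.81 trillion

Real GDP 2018 = 5735.2 / 1.465 = 3914.81.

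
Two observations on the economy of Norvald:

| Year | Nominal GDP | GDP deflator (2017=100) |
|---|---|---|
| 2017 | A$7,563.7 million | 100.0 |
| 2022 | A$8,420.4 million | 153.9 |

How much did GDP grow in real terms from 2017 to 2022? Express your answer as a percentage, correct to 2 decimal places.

Deflate each year: 2017 → 7563.7/1.000 = 7563.70; 2022 → 8420.4/1.539 = 5471.35.
So real GDP changed by 5471.35/7563.70 − 1 = -0.2766, i.e. -27.66%.

-27.66%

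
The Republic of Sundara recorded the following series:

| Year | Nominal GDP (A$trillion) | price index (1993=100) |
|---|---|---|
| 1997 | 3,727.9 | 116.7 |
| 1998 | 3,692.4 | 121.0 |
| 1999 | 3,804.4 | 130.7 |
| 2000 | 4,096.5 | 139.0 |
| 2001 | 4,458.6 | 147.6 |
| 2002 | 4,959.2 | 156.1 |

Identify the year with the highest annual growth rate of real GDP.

2002

1998: real = 3692.4/1.210 = 3051.57; growth vs 1997 (3194.43) = -4.47%.
1999: real = 3804.4/1.307 = 2910.79; growth vs 1998 (3051.57) = -4.61%.
2000: real = 4096.5/1.390 = 2947.12; growth vs 1999 (2910.79) = 1.25%.
2001: real = 4458.6/1.476 = 3020.73; growth vs 2000 (2947.12) = 2.50%.
2002: real = 4959.2/1.561 = 3176.94; growth vs 2001 (3020.73) = 5.17%.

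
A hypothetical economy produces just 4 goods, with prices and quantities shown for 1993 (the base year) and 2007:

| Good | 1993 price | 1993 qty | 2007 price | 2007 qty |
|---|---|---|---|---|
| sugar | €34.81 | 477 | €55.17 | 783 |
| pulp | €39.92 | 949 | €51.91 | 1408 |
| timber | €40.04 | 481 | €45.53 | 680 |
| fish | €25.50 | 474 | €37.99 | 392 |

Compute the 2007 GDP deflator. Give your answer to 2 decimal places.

Nominal GDP 2007 = 55.17·783 + 51.91·1408 + 45.53·680 + 37.99·392 = 162139.87.
Real GDP 2007 (at 1993 prices) = 34.81·783 + 39.92·1408 + 40.04·680 + 25.50·392 = 120686.79.
Deflator = Nominal/Real × 100 = 162139.87/120686.79 × 100 = 134.348.

134.35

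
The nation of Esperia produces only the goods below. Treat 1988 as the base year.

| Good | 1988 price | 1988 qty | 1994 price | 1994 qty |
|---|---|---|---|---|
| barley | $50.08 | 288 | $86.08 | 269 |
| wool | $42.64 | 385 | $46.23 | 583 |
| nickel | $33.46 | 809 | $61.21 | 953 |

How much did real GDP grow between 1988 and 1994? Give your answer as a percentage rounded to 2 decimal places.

Real GDP 1988 = Nominal GDP 1988 = 50.08·288 + 42.64·385 + 33.46·809 = 57908.58.
Real GDP 1994 (at 1988 prices) = 50.08·269 + 42.64·583 + 33.46·953 = 70218.02.
Real growth = 70218.02/57908.58 − 1 = 0.2126.

21.26%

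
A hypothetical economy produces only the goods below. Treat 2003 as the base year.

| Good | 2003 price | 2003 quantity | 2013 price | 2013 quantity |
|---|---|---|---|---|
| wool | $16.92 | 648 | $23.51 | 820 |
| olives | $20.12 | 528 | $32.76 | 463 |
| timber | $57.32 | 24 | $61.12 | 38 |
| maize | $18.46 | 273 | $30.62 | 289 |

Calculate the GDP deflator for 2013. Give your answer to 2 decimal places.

Nominal GDP 2013 = 23.51·820 + 32.76·463 + 61.12·38 + 30.62·289 = 45617.82.
Real GDP 2013 (at 2003 prices) = 16.92·820 + 20.12·463 + 57.32·38 + 18.46·289 = 30703.06.
Deflator = Nominal/Real × 100 = 45617.82/30703.06 × 100 = 148.577.

148.58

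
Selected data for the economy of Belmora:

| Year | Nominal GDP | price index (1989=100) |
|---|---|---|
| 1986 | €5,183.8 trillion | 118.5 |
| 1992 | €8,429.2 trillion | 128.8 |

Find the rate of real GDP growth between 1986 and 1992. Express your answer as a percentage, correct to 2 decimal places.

49.60%

Deflate each year: 1986 → 5183.8/1.185 = 4374.51; 1992 → 8429.2/1.288 = 6544.41.
So real GDP changed by 6544.41/4374.51 − 1 = 0.4960, i.e. 49.60%.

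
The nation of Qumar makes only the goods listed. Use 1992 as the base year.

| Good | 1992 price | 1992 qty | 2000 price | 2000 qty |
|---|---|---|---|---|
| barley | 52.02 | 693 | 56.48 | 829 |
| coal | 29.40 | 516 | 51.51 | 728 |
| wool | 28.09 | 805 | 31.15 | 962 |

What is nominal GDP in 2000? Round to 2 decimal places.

114287.50

Nominal GDP 2000 = Σ (p_2000 × q_2000) = 56.48·829 + 51.51·728 + 31.15·962 = 114287.50.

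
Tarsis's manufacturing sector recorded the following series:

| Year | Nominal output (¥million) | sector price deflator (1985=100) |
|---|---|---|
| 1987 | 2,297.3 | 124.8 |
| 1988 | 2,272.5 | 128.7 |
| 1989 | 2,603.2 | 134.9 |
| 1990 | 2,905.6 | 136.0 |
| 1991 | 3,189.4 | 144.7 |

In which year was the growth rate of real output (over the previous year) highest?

1988: real = 2272.5/1.287 = 1765.73; growth vs 1987 (1840.79) = -4.08%.
1989: real = 2603.2/1.349 = 1929.73; growth vs 1988 (1765.73) = 9.29%.
1990: real = 2905.6/1.360 = 2136.47; growth vs 1989 (1929.73) = 10.71%.
1991: real = 3189.4/1.447 = 2204.15; growth vs 1990 (2136.47) = 3.17%.

1990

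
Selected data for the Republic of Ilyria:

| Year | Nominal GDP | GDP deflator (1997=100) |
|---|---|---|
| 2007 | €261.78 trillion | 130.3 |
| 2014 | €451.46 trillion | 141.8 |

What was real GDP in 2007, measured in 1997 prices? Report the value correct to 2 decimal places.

Real GDP = Nominal / (GDP deflator/100) = 261.78 / 1.303 = 200.91.

€200.91 trillion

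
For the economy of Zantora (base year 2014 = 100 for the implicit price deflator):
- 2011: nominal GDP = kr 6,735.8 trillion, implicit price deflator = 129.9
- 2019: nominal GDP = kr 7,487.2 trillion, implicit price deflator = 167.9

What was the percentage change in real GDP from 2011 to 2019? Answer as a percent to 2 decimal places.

-14.00%

Deflate each year: 2011 → 6735.8/1.299 = 5185.37; 2019 → 7487.2/1.679 = 4459.32.
So real GDP changed by 4459.32/5185.37 − 1 = -0.1400, i.e. -14.00%.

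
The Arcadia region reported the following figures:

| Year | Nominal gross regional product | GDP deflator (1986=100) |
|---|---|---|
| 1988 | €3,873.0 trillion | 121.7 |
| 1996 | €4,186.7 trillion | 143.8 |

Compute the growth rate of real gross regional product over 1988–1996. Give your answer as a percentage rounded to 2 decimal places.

-8.51%

Real gross regional product 1988 = 3873.0 / 1.217 = 3182.42.
Real gross regional product 1996 = 4186.7 / 1.438 = 2911.47.
Real growth = 2911.47 / 3182.42 − 1 = -0.0851.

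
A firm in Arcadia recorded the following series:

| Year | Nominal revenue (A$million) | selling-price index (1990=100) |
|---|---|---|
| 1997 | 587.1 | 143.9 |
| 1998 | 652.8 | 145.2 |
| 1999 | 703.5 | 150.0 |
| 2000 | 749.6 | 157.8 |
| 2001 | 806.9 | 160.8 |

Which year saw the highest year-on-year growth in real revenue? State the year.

1998: real = 652.8/1.452 = 449.59; growth vs 1997 (407.99) = 10.20%.
1999: real = 703.5/1.500 = 469.00; growth vs 1998 (449.59) = 4.32%.
2000: real = 749.6/1.578 = 475.03; growth vs 1999 (469.00) = 1.29%.
2001: real = 806.9/1.608 = 501.80; growth vs 2000 (475.03) = 5.64%.

1998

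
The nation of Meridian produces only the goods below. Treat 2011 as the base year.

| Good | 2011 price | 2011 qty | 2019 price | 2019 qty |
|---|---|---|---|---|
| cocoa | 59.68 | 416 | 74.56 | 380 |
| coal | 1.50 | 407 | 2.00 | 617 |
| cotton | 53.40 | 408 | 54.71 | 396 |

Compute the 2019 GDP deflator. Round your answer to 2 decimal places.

Nominal GDP 2019 = 74.56·380 + 2.00·617 + 54.71·396 = 51231.96.
Real GDP 2019 (at 2011 prices) = 59.68·380 + 1.50·617 + 53.40·396 = 44750.30.
Deflator = Nominal/Real × 100 = 51231.96/44750.30 × 100 = 114.484.

114.48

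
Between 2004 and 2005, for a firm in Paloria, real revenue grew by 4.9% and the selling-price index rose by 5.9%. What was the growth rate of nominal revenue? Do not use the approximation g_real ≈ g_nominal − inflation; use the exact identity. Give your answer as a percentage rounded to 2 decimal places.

(1 + g_nom) = (1 + g_real)(1 + π) = 1.0490 × 1.0590 = 1.11089.

11.09%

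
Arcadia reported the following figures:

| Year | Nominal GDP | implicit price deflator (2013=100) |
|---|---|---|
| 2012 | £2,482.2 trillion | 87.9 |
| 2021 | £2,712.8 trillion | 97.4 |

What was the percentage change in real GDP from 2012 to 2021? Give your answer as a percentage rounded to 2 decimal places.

Deflate each year: 2012 → 2482.2/0.879 = 2823.89; 2021 → 2712.8/0.974 = 2785.22.
So real GDP changed by 2785.22/2823.89 − 1 = -0.0137, i.e. -1.37%.

-1.37%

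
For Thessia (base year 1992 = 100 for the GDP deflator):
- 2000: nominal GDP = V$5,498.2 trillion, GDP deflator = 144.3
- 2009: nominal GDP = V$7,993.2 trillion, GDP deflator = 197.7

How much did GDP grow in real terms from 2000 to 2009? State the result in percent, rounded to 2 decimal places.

Deflate each year: 2000 → 5498.2/1.443 = 3810.26; 2009 → 7993.2/1.977 = 4043.10.
So real GDP changed by 4043.10/3810.26 − 1 = 0.0611, i.e. 6.11%.

6.11%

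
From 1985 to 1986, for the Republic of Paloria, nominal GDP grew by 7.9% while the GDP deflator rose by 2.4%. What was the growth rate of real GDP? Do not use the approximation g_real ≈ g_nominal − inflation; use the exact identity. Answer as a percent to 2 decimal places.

5.37%

(1 + g_nom) = (1 + g_real)(1 + π), so g_real = 1.0790 / 1.0240 − 1 = 0.05371.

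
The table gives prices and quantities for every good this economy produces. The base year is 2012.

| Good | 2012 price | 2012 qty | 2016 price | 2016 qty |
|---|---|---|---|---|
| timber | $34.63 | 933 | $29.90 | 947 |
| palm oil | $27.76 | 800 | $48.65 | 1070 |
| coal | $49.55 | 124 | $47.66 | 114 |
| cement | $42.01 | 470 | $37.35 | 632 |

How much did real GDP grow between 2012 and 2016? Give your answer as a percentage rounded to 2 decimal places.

Real GDP 2012 = Nominal GDP 2012 = 34.63·933 + 27.76·800 + 49.55·124 + 42.01·470 = 80406.69.
Real GDP 2016 (at 2012 prices) = 34.63·947 + 27.76·1070 + 49.55·114 + 42.01·632 = 94696.83.
Real growth = 94696.83/80406.69 − 1 = 0.1777.

17.77%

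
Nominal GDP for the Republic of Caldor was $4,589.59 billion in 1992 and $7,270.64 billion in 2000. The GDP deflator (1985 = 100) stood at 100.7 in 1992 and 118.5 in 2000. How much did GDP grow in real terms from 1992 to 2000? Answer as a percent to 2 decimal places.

34.62%

Deflate each year: 1992 → 4589.59/1.007 = 4557.69; 2000 → 7270.64/1.185 = 6135.56.
So real GDP changed by 6135.56/4557.69 − 1 = 0.3462, i.e. 34.62%.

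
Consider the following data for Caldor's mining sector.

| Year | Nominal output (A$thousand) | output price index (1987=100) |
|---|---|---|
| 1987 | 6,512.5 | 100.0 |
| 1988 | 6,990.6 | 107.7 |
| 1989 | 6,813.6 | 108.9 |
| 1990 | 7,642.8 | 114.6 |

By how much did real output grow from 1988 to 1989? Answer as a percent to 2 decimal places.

Real output 1988 = 6990.6/1.077 = 6490.81.
Real output 1989 = 6813.6/1.089 = 6256.75.
Change = 6256.75/6490.81 − 1 = -0.0361.

-3.61%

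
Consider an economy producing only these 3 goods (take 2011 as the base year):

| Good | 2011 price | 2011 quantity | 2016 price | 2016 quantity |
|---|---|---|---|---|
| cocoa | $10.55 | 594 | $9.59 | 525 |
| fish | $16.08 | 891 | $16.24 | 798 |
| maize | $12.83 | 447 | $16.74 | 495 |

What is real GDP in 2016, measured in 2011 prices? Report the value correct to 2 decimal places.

$24721.44

Real GDP 2016 = Σ (p_2011 × q_2016) = 10.55·525 + 16.08·798 + 12.83·495 = 24721.44.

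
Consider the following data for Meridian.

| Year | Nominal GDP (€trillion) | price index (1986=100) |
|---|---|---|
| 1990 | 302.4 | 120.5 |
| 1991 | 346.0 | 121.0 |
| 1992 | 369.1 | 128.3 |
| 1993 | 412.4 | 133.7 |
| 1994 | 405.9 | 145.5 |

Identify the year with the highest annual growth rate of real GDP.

1991

1991: real = 346.0/1.210 = 285.95; growth vs 1990 (250.95) = 13.95%.
1992: real = 369.1/1.283 = 287.69; growth vs 1991 (285.95) = 0.61%.
1993: real = 412.4/1.337 = 308.45; growth vs 1992 (287.69) = 7.22%.
1994: real = 405.9/1.455 = 278.97; growth vs 1993 (308.45) = -9.56%.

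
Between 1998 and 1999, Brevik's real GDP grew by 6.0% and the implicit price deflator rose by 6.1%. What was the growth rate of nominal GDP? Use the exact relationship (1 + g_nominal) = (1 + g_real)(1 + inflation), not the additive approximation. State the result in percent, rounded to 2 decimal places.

(1 + g_nom) = (1 + g_real)(1 + π) = 1.0600 × 1.0610 = 1.12466.

12.47%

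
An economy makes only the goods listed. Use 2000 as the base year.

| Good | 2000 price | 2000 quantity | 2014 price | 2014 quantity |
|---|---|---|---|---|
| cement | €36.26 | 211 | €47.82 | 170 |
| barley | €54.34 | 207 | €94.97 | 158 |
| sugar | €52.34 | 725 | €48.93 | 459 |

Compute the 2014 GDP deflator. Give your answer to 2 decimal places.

Nominal GDP 2014 = 47.82·170 + 94.97·158 + 48.93·459 = 45593.53.
Real GDP 2014 (at 2000 prices) = 36.26·170 + 54.34·158 + 52.34·459 = 38773.98.
Deflator = Nominal/Real × 100 = 45593.53/38773.98 × 100 = 117.588.

117.59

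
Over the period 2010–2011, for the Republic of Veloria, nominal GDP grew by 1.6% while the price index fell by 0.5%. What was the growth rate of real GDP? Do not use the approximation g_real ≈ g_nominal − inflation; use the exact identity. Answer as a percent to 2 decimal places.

(1 + g_nom) = (1 + g_real)(1 + π), so g_real = 1.0160 / 0.9950 − 1 = 0.02111.

2.11%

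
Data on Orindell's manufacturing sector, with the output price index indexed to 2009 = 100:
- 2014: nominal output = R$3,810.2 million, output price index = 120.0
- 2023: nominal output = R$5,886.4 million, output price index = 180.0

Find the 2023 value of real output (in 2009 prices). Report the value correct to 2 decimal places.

R$3,270.22 million

Real output = Nominal / (output price index/100) = 5886.4 / 1.800 = 3270.22.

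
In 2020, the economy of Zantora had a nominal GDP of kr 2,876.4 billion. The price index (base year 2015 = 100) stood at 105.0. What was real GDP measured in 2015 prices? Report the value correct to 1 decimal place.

kr 2,739.4 billion

Real GDP = Nominal / (price index/100) = 2876.4 / 1.050 = 2739.43.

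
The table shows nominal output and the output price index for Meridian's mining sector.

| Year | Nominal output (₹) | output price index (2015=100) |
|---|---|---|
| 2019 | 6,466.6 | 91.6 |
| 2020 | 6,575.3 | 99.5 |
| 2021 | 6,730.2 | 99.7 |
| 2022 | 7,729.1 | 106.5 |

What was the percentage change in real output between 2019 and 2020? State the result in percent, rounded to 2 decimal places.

-6.39%

Real output 2019 = 6466.6/0.916 = 7059.61.
Real output 2020 = 6575.3/0.995 = 6608.34.
Change = 6608.34/7059.61 − 1 = -0.0639.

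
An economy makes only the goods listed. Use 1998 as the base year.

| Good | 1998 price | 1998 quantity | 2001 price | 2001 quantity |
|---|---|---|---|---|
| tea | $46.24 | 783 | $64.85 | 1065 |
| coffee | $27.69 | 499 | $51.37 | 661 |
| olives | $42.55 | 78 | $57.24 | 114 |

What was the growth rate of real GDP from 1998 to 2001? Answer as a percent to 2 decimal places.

35.73%

Real GDP 1998 = Nominal GDP 1998 = 46.24·783 + 27.69·499 + 42.55·78 = 53342.13.
Real GDP 2001 (at 1998 prices) = 46.24·1065 + 27.69·661 + 42.55·114 = 72399.39.
Real growth = 72399.39/53342.13 − 1 = 0.3573.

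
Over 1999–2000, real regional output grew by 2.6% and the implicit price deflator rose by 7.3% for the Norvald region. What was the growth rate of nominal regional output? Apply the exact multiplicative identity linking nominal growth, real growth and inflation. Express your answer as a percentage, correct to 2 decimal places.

10.09%

(1 + g_nom) = (1 + g_real)(1 + π) = 1.0260 × 1.0730 = 1.10090.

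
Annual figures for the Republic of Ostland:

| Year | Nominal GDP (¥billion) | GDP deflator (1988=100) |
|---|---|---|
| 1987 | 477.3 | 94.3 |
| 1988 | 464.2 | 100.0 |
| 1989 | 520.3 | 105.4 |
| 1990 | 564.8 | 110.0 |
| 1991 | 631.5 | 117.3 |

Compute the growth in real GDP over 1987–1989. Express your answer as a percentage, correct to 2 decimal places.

Real GDP 1987 = 477.3/0.943 = 506.15.
Real GDP 1989 = 520.3/1.054 = 493.64.
Change = 493.64/506.15 − 1 = -0.0247.

-2.47%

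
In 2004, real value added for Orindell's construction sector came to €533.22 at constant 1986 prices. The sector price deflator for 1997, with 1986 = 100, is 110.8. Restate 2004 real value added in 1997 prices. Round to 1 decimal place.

Real value added in 1997 prices = Real value added in 1986 prices × (P_1997/P_1986) = 533.22 × 1.108 = 590.81.

€590.8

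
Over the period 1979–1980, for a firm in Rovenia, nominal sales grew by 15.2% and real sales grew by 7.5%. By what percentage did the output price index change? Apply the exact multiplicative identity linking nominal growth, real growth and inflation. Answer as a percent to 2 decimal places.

(1 + g_nom) = (1 + g_real)(1 + π), so π = 1.1520 / 1.0750 − 1 = 0.07163.

7.16%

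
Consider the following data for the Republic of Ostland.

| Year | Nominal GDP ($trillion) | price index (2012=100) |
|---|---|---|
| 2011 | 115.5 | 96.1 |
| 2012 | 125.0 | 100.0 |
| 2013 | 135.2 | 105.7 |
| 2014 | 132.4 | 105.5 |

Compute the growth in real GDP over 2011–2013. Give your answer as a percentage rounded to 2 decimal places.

6.42%

Real GDP 2011 = 115.5/0.961 = 120.19.
Real GDP 2013 = 135.2/1.057 = 127.91.
Change = 127.91/120.19 − 1 = 0.0642.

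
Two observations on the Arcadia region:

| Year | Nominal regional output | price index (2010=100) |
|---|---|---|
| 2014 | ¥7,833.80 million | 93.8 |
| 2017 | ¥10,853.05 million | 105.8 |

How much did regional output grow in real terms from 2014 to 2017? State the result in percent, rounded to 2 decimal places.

22.83%

Real regional output 2014 = 7833.80 / 0.938 = 8351.60.
Real regional output 2017 = 10853.05 / 1.058 = 10258.08.
Real growth = 10258.08 / 8351.60 − 1 = 0.2283.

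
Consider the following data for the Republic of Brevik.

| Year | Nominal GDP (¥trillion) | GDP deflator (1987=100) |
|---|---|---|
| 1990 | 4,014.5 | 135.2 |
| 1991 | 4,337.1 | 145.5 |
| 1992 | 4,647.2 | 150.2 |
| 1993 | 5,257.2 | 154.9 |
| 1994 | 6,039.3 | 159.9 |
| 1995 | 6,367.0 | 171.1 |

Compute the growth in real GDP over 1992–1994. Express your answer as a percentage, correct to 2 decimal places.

Real GDP 1992 = 4647.2/1.502 = 3094.01.
Real GDP 1994 = 6039.3/1.599 = 3776.92.
Change = 3776.92/3094.01 − 1 = 0.2207.

22.07%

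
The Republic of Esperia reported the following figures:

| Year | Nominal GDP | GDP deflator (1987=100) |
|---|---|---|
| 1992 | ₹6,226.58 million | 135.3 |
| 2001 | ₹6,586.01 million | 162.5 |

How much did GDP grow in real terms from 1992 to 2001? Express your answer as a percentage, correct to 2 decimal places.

Real GDP 1992 = 6226.58 / 1.353 = 4602.05.
Real GDP 2001 = 6586.01 / 1.625 = 4052.93.
Real growth = 4052.93 / 4602.05 − 1 = -0.1193.

-11.93%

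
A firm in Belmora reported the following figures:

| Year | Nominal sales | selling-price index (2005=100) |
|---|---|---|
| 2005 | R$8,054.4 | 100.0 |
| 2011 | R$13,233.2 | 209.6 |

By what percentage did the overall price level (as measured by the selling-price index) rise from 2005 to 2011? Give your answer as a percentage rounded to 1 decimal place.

Price-level change = 209.6 / 100.0 − 1 = 1.0960.

109.6%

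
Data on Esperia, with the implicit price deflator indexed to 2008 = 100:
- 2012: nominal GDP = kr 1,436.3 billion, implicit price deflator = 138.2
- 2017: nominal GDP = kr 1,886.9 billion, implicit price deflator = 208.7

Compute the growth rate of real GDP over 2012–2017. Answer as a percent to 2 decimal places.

-13.01%

Real GDP 2012 = 1436.3 / 1.382 = 1039.29.
Real GDP 2017 = 1886.9 / 2.087 = 904.12.
Real growth = 904.12 / 1039.29 − 1 = -0.1301.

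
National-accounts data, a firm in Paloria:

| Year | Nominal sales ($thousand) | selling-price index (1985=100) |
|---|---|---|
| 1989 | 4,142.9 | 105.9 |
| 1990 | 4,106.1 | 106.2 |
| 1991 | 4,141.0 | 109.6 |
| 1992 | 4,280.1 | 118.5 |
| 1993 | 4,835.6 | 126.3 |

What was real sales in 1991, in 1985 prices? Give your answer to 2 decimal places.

Real sales 1991 = 4141.0 / 1.096 = 3778.28.

$3,778.28 thousand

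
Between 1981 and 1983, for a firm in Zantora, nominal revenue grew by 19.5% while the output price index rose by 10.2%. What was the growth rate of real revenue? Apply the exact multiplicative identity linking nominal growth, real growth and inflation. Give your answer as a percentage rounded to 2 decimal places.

8.44%

(1 + g_nom) = (1 + g_real)(1 + π), so g_real = 1.1950 / 1.1020 − 1 = 0.08439.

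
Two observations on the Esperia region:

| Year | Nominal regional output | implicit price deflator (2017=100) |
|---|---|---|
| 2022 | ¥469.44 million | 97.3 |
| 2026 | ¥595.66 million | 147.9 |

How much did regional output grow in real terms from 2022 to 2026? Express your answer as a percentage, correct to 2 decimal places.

Real regional output 2022 = 469.44 / 0.973 = 482.47.
Real regional output 2026 = 595.66 / 1.479 = 402.75.
Real growth = 402.75 / 482.47 − 1 = -0.1652.

-16.52%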